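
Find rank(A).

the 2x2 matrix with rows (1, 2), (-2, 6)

rank(A) = 2

Row reduction:
R2 <- R2 - (-2)*R1:  [  0  10 ]
Row echelon form:
[ 1   2 ]
[ 0  10 ]
Nonzero rows / pivot columns: 2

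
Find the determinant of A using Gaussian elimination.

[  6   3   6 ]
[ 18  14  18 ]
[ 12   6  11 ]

det(A) = -30

Forward elimination:
R2 <- R2 - (3)*R1:  [ 0  5  0 ]
R3 <- R3 - (2)*R1:  [  0   0  -1 ]
Upper-triangular form:
[ 6  3   6 ]
[ 0  5   0 ]
[ 0  0  -1 ]
det(A) = (-1)^0 * (6) * (5) * (-1) = -30  (0 row swaps -> sign +1)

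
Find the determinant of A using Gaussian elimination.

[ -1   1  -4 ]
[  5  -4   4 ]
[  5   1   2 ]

Forward elimination:
R2 <- R2 - (-5)*R1:  [   0    1  -16 ]
R3 <- R3 - (-5)*R1:  [   0    6  -18 ]
R3 <- R3 - (6)*R2:  [  0   0  78 ]
Upper-triangular form:
[ -1  1   -4 ]
[  0  1  -16 ]
[  0  0   78 ]
det(A) = (-1)^0 * (-1) * (1) * (78) = -78  (0 row swaps -> sign +1)

det(A) = -78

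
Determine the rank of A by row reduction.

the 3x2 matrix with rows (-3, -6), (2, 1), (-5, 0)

rank(A) = 2

Row reduction:
R2 <- R2 - (-2/3)*R1:  [  0  -3 ]
R3 <- R3 - (5/3)*R1:  [  0  10 ]
R3 <- R3 - (-10/3)*R2:  [ 0  0 ]
Row echelon form:
[ -3  -6 ]
[  0  -3 ]
[  0   0 ]
Nonzero rows / pivot columns: 2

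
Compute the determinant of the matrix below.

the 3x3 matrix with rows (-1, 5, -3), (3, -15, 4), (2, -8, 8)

det(A) = -10

Forward elimination:
R2 <- R2 - (-3)*R1:  [  0   0  -5 ]
R3 <- R3 - (-2)*R1:  [ 0  2  2 ]
R2 <-> R3   (pivot in column 2 was zero)
[ -1  5  -3 ]
[  0  2   2 ]
[  0  0  -5 ]
Upper-triangular form:
[ -1  5  -3 ]
[  0  2   2 ]
[  0  0  -5 ]
det(A) = (-1)^1 * (-1) * (2) * (-5) = -10  (1 row swap -> sign -1)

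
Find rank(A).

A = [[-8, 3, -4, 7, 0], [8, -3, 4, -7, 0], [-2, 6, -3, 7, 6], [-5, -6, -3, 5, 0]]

rank(A) = 3

Row reduction:
R2 <- R2 - (-1)*R1:  [ 0  0  0  0  0 ]
R3 <- R3 - (1/4)*R1:  [    0  21/4    -2  21/4     6 ]
R4 <- R4 - (5/8)*R1:  [     0  -63/8   -1/2    5/8      0 ]
R2 <-> R3   (pivot in column 2 was zero)
[ -8      3    -4     7  0 ]
[  0   21/4    -2  21/4  6 ]
[  0      0     0     0  0 ]
[  0  -63/8  -1/2   5/8  0 ]
R4 <- R4 - (-3/2)*R2:  [    0     0  -7/2  17/2     9 ]
R3 <-> R4   (pivot in column 3 was zero)
[ -8     3    -4     7  0 ]
[  0  21/4    -2  21/4  6 ]
[  0     0  -7/2  17/2  9 ]
[  0     0     0     0  0 ]
Row echelon form:
[ -8     3    -4     7  0 ]
[  0  21/4    -2  21/4  6 ]
[  0     0  -7/2  17/2  9 ]
[  0     0     0     0  0 ]
Nonzero rows / pivot columns: 3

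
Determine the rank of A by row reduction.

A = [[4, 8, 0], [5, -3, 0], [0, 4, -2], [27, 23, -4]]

Row reduction:
R2 <- R2 - (5/4)*R1:  [   0  -13    0 ]
R4 <- R4 - (27/4)*R1:  [   0  -31   -4 ]
R3 <- R3 - (-4/13)*R2:  [  0   0  -2 ]
R4 <- R4 - (31/13)*R2:  [  0   0  -4 ]
R4 <- R4 - (2)*R3:  [ 0  0  0 ]
Row echelon form:
[ 4    8   0 ]
[ 0  -13   0 ]
[ 0    0  -2 ]
[ 0    0   0 ]
Nonzero rows / pivot columns: 3

rank(A) = 3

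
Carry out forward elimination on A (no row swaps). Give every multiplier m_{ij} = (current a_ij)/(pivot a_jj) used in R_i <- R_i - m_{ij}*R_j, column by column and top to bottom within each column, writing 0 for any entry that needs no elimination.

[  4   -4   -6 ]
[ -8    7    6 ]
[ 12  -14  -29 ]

multipliers: -2, 3, 2

Forward elimination:
R2 <- R2 - (-2)*R1:  [  0  -1  -6 ]
R3 <- R3 - (3)*R1:  [   0   -2  -11 ]
R3 <- R3 - (2)*R2:  [ 0  0  1 ]
Multipliers (in order of application): m_{21} = -2, m_{31} = 3, m_{32} = 2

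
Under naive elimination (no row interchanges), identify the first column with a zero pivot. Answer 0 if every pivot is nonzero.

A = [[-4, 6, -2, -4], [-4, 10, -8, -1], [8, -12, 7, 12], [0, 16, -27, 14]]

Naive forward elimination:
R2 <- R2 - (1)*R1:  [  0   4  -6   3 ]
R3 <- R3 - (-2)*R1:  [ 0  0  3  4 ]
R4 <- R4 - (4)*R2:  [  0   0  -3   2 ]
R4 <- R4 - (-1)*R3:  [ 0  0  0  6 ]
All pivots nonzero; naive elimination completes without hitting a zero pivot.

first zero-pivot column = 0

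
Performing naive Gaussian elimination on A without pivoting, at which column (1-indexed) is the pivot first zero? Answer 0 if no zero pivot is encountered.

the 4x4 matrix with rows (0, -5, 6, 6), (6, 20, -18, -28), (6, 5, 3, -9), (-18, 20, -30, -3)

Naive forward elimination:
Pivot entry (1,1) is zero but row 2 has 6 in column 1 -> naive elimination stops; a row interchange (e.g. R1 <-> R2) would be required here.

first zero-pivot column = 1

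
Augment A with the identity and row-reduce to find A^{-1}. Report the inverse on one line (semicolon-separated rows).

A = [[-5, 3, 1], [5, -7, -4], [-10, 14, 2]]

Gauss-Jordan on [A | I]:
R1 <- (1/-5)*R1:  [    1  -3/5  -1/5  |  -1/5     0     0 ]
R2 <- R2 - (5)*R1:  [  0  -4  -3  |   1   1   0 ]
R3 <- R3 - (-10)*R1:  [  0   8   0  |  -2   0   1 ]
R2 <- (1/-4)*R2:  [    0     1   3/4  |  -1/4  -1/4     0 ]
R1 <- R1 - (-3/5)*R2:  [     1      0    1/4  |  -7/20  -3/20      0 ]
R3 <- R3 - (8)*R2:  [  0   0  -6  |   0   2   1 ]
R3 <- (1/-6)*R3:  [    0     0     1  |     0  -1/3  -1/6 ]
R1 <- R1 - (1/4)*R3:  [     1      0      0  |  -7/20  -1/15   1/24 ]
R2 <- R2 - (3/4)*R3:  [    0     1     0  |  -1/4     0   1/8 ]
Right block of [I | A^{-1}] is the inverse:
[ -7/20  -1/15  1/24 ]
[  -1/4      0   1/8 ]
[     0   -1/3  -1/6 ]

inverse = [-7/20 -1/15 1/24; -1/4 0 1/8; 0 -1/3 -1/6]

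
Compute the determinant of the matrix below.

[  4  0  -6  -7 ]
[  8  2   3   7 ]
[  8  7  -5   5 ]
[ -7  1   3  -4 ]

det(A) = 3197

Forward elimination:
R2 <- R2 - (2)*R1:  [  0   2  15  21 ]
R3 <- R3 - (2)*R1:  [  0   7   7  19 ]
R4 <- R4 - (-7/4)*R1:  [     0      1  -15/2  -65/4 ]
R3 <- R3 - (7/2)*R2:  [      0       0   -91/2  -109/2 ]
R4 <- R4 - (1/2)*R2:  [      0       0     -15  -107/4 ]
R4 <- R4 - (30/91)*R3:  [         0          0          0  -3197/364 ]
Upper-triangular form:
[ 4  0     -6         -7 ]
[ 0  2     15         21 ]
[ 0  0  -91/2     -109/2 ]
[ 0  0      0  -3197/364 ]
det(A) = (-1)^0 * (4) * (2) * (-91/2) * (-3197/364) = 3197  (0 row swaps -> sign +1)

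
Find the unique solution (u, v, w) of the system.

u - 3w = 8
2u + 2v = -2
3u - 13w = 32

(2, -3, -2)

Forward elimination on [A|b]:
R2 <- R2 - (2)*R1:  [   0    2    6  -18 ]
R3 <- R3 - (3)*R1:  [  0   0  -4   8 ]
Row echelon form:
[ 1  0  -3  |    8 ]
[ 0  2   6  |  -18 ]
[ 0  0  -4  |    8 ]
Back-substitution:
w = (8) / -4 = -2
v = (-18 - (6)*(-2)) / 2 = -3
u = (8 - (-3)*(-2)) / 1 = 2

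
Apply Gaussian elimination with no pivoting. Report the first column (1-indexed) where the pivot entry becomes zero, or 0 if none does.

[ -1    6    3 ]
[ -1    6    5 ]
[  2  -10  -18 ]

Naive forward elimination:
R2 <- R2 - (1)*R1:  [ 0  0  2 ]
R3 <- R3 - (-2)*R1:  [   0    2  -12 ]
Matrix at this point:
[ -1  6    3 ]
[  0  0    2 ]
[  0  2  -12 ]
Pivot entry (2,2) is zero but row 3 has 2 in column 2 -> naive elimination stops; a row interchange (e.g. R2 <-> R3) would be required here.

first zero-pivot column = 2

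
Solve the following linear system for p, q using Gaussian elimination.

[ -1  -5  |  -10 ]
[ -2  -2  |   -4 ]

Forward elimination on [A|b]:
R2 <- R2 - (2)*R1:  [  0   8  16 ]
Row echelon form:
[ -1  -5  |  -10 ]
[  0   8  |   16 ]
Back-substitution:
q = (16) / 8 = 2
p = (-10 - (-5)*(2)) / -1 = 0

(0, 2)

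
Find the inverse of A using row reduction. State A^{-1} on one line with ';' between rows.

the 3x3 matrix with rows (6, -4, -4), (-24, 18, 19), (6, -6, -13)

Gauss-Jordan on [A | I]:
R1 <- (1/6)*R1:  [    1  -2/3  -2/3  |   1/6     0     0 ]
R2 <- R2 - (-24)*R1:  [ 0  2  3  |  4  1  0 ]
R3 <- R3 - (6)*R1:  [  0  -2  -9  |  -1   0   1 ]
R2 <- (1/2)*R2:  [   0    1  3/2  |    2  1/2    0 ]
R1 <- R1 - (-2/3)*R2:  [   1    0  1/3  |  3/2  1/3    0 ]
R3 <- R3 - (-2)*R2:  [  0   0  -6  |   3   1   1 ]
R3 <- (1/-6)*R3:  [    0     0     1  |  -1/2  -1/6  -1/6 ]
R1 <- R1 - (1/3)*R3:  [    1     0     0  |   5/3  7/18  1/18 ]
R2 <- R2 - (3/2)*R3:  [    0     1     0  |  11/4   3/4   1/4 ]
Right block of [I | A^{-1}] is the inverse:
[  5/3  7/18  1/18 ]
[ 11/4   3/4   1/4 ]
[ -1/2  -1/6  -1/6 ]

inverse = [5/3 7/18 1/18; 11/4 3/4 1/4; -1/2 -1/6 -1/6]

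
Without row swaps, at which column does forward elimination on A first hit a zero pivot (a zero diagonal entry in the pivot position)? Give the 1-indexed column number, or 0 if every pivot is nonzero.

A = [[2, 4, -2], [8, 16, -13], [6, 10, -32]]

Naive forward elimination:
R2 <- R2 - (4)*R1:  [  0   0  -5 ]
R3 <- R3 - (3)*R1:  [   0   -2  -26 ]
Matrix at this point:
[ 2   4   -2 ]
[ 0   0   -5 ]
[ 0  -2  -26 ]
Pivot entry (2,2) is zero but row 3 has -2 in column 2 -> naive elimination stops; a row interchange (e.g. R2 <-> R3) would be required here.

first zero-pivot column = 2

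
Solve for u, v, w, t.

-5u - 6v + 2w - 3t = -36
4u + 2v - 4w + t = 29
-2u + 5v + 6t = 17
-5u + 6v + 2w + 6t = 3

Forward elimination on [A|b]:
R2 <- R2 - (-4/5)*R1:  [     0  -14/5  -12/5   -7/5    1/5 ]
R3 <- R3 - (2/5)*R1:  [     0   37/5   -4/5   36/5  157/5 ]
R4 <- R4 - (1)*R1:  [  0  12   0   9  39 ]
R3 <- R3 - (-37/14)*R2:  [      0       0   -50/7     7/2  447/14 ]
R4 <- R4 - (-30/7)*R2:  [     0      0  -72/7      3  279/7 ]
R4 <- R4 - (36/25)*R3:  [       0        0        0   -51/25  -153/25 ]
Row echelon form:
[ -5     -6      2      -3  |      -36 ]
[  0  -14/5  -12/5    -7/5  |      1/5 ]
[  0      0  -50/7     7/2  |   447/14 ]
[  0      0      0  -51/25  |  -153/25 ]
Back-substitution:
t = (-153/25) / (-51/25) = 3
w = (447/14 - (7/2)*(3)) / (-50/7) = -3
v = (1/5 - (-12/5)*(-3) - (-7/5)*(3)) / (-14/5) = 1
u = (-36 - (-6)*(1) - (2)*(-3) - (-3)*(3)) / -5 = 3

(3, 1, -3, 3)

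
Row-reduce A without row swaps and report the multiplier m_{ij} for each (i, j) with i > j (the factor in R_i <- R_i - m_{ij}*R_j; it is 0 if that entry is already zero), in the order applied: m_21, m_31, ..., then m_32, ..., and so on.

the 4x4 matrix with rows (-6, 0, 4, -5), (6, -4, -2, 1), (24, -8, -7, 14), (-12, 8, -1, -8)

multipliers: -1, -4, 2, 2, -2, -1

Forward elimination:
R2 <- R2 - (-1)*R1:  [  0  -4   2  -4 ]
R3 <- R3 - (-4)*R1:  [  0  -8   9  -6 ]
R4 <- R4 - (2)*R1:  [  0   8  -9   2 ]
R3 <- R3 - (2)*R2:  [ 0  0  5  2 ]
R4 <- R4 - (-2)*R2:  [  0   0  -5  -6 ]
R4 <- R4 - (-1)*R3:  [  0   0   0  -4 ]
Multipliers (in order of application): m_{21} = -1, m_{31} = -4, m_{41} = 2, m_{32} = 2, m_{42} = -2, m_{43} = -1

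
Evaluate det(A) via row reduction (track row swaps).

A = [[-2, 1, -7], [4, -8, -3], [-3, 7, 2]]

det(A) = -37

Forward elimination:
R2 <- R2 - (-2)*R1:  [   0   -6  -17 ]
R3 <- R3 - (3/2)*R1:  [    0  11/2  25/2 ]
R3 <- R3 - (-11/12)*R2:  [      0       0  -37/12 ]
Upper-triangular form:
[ -2   1      -7 ]
[  0  -6     -17 ]
[  0   0  -37/12 ]
det(A) = (-1)^0 * (-2) * (-6) * (-37/12) = -37  (0 row swaps -> sign +1)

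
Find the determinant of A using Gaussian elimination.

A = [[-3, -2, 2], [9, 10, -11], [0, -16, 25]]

Forward elimination:
R2 <- R2 - (-3)*R1:  [  0   4  -5 ]
R3 <- R3 - (-4)*R2:  [ 0  0  5 ]
Upper-triangular form:
[ -3  -2   2 ]
[  0   4  -5 ]
[  0   0   5 ]
det(A) = (-1)^0 * (-3) * (4) * (5) = -60  (0 row swaps -> sign +1)

det(A) = -60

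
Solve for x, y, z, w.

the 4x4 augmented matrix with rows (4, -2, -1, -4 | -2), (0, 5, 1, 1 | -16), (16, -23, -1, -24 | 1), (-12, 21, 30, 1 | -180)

Forward elimination on [A|b]:
R3 <- R3 - (4)*R1:  [   0  -15    3   -8    9 ]
R4 <- R4 - (-3)*R1:  [    0    15    27   -11  -186 ]
R3 <- R3 - (-3)*R2:  [   0    0    6   -5  -39 ]
R4 <- R4 - (3)*R2:  [    0     0    24   -14  -138 ]
R4 <- R4 - (4)*R3:  [  0   0   0   6  18 ]
Row echelon form:
[ 4  -2  -1  -4  |   -2 ]
[ 0   5   1   1  |  -16 ]
[ 0   0   6  -5  |  -39 ]
[ 0   0   0   6  |   18 ]
Back-substitution:
w = (18) / 6 = 3
z = (-39 - (-5)*(3)) / 6 = -4
y = (-16 - (1)*(-4) - (1)*(3)) / 5 = -3
x = (-2 - (-2)*(-3) - (-1)*(-4) - (-4)*(3)) / 4 = 0

(0, -3, -4, 3)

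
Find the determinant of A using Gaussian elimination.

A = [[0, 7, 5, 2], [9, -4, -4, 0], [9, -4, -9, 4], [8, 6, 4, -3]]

Forward elimination:
R1 <-> R2   (pivot in column 1 was zero)
[ 9  -4  -4   0 ]
[ 0   7   5   2 ]
[ 9  -4  -9   4 ]
[ 8   6   4  -3 ]
R3 <- R3 - (1)*R1:  [  0   0  -5   4 ]
R4 <- R4 - (8/9)*R1:  [    0  86/9  68/9    -3 ]
R4 <- R4 - (86/63)*R2:  [       0        0    46/63  -361/63 ]
R4 <- R4 - (-46/315)*R3:  [         0          0          0  -1621/315 ]
Upper-triangular form:
[ 9  -4  -4          0 ]
[ 0   7   5          2 ]
[ 0   0  -5          4 ]
[ 0   0   0  -1621/315 ]
det(A) = (-1)^1 * (9) * (7) * (-5) * (-1621/315) = -1621  (1 row swap -> sign -1)

det(A) = -1621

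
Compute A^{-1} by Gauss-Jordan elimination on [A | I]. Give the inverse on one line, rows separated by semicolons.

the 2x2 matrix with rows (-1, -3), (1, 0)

Gauss-Jordan on [A | I]:
R1 <- (1/-1)*R1:  [  1   3  |  -1   0 ]
R2 <- R2 - (1)*R1:  [  0  -3  |   1   1 ]
R2 <- (1/-3)*R2:  [    0     1  |  -1/3  -1/3 ]
R1 <- R1 - (3)*R2:  [ 1  0  |  0  1 ]
Right block of [I | A^{-1}] is the inverse:
[    0     1 ]
[ -1/3  -1/3 ]

inverse = [0 1; -1/3 -1/3]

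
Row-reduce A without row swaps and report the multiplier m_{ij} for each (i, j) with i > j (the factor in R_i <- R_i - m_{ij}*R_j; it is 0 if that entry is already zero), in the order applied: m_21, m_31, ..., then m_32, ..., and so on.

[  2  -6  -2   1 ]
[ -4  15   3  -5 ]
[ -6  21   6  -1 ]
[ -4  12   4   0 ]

multipliers: -2, -3, -2, 1, 0, 0

Forward elimination:
R2 <- R2 - (-2)*R1:  [  0   3  -1  -3 ]
R3 <- R3 - (-3)*R1:  [ 0  3  0  2 ]
R4 <- R4 - (-2)*R1:  [ 0  0  0  2 ]
R3 <- R3 - (1)*R2:  [ 0  0  1  5 ]
R4: entry in column 2 is already 0 -> m_{42} = 0 (no row operation needed)
R4: entry in column 3 is already 0 -> m_{43} = 0 (no row operation needed)
Multipliers (in order of application): m_{21} = -2, m_{31} = -3, m_{41} = -2, m_{32} = 1, m_{42} = 0, m_{43} = 0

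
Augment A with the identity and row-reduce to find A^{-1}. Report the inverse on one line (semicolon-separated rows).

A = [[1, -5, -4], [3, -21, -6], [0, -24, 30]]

inverse = [43/2 -41/6 3/2; 5/2 -5/6 1/6; 2 -2/3 1/6]

Gauss-Jordan on [A | I]:
R2 <- R2 - (3)*R1:  [  0  -6   6  |  -3   1   0 ]
R2 <- (1/-6)*R2:  [    0     1    -1  |   1/2  -1/6     0 ]
R1 <- R1 - (-5)*R2:  [    1     0    -9  |   7/2  -5/6     0 ]
R3 <- R3 - (-24)*R2:  [  0   0   6  |  12  -4   1 ]
R3 <- (1/6)*R3:  [    0     0     1  |     2  -2/3   1/6 ]
R1 <- R1 - (-9)*R3:  [     1      0      0  |   43/2  -41/6    3/2 ]
R2 <- R2 - (-1)*R3:  [    0     1     0  |   5/2  -5/6   1/6 ]
Right block of [I | A^{-1}] is the inverse:
[ 43/2  -41/6  3/2 ]
[  5/2   -5/6  1/6 ]
[    2   -2/3  1/6 ]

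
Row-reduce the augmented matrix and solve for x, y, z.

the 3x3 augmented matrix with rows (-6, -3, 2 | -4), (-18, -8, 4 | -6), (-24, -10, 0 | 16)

Forward elimination on [A|b]:
R2 <- R2 - (3)*R1:  [  0   1  -2   6 ]
R3 <- R3 - (4)*R1:  [  0   2  -8  32 ]
R3 <- R3 - (2)*R2:  [  0   0  -4  20 ]
Row echelon form:
[ -6  -3   2  |  -4 ]
[  0   1  -2  |   6 ]
[  0   0  -4  |  20 ]
Back-substitution:
z = (20) / -4 = -5
y = (6 - (-2)*(-5)) / 1 = -4
x = (-4 - (-3)*(-4) - (2)*(-5)) / -6 = 1

(1, -4, -5)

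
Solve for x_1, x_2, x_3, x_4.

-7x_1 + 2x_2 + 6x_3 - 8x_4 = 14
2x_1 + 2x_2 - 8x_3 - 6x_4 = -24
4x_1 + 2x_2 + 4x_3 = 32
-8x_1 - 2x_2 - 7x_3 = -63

Forward elimination on [A|b]:
R2 <- R2 - (-2/7)*R1:  [     0   18/7  -44/7  -58/7    -20 ]
R3 <- R3 - (-4/7)*R1:  [     0   22/7   52/7  -32/7     40 ]
R4 <- R4 - (8/7)*R1:  [     0  -30/7  -97/7   64/7    -79 ]
R3 <- R3 - (11/9)*R2:  [     0      0  136/9   50/9  580/9 ]
R4 <- R4 - (-5/3)*R2:  [      0       0   -73/3   -14/3  -337/3 ]
R4 <- R4 - (-219/136)*R3:  [       0        0        0   291/68  -291/34 ]
Row echelon form:
[ -7     2      6      -8  |       14 ]
[  0  18/7  -44/7   -58/7  |      -20 ]
[  0     0  136/9    50/9  |    580/9 ]
[  0     0      0  291/68  |  -291/34 ]
Back-substitution:
x_4 = (-291/34) / (291/68) = -2
x_3 = (580/9 - (50/9)*(-2)) / (136/9) = 5
x_2 = (-20 - (-44/7)*(5) - (-58/7)*(-2)) / (18/7) = -2
x_1 = (14 - (2)*(-2) - (6)*(5) - (-8)*(-2)) / -7 = 4

(4, -2, 5, -2)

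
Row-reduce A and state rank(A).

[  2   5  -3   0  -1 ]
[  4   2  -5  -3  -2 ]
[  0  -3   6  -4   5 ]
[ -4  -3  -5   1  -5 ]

Row reduction:
R2 <- R2 - (2)*R1:  [  0  -8   1  -3   0 ]
R4 <- R4 - (-2)*R1:  [   0    7  -11    1   -7 ]
R3 <- R3 - (3/8)*R2:  [     0      0   45/8  -23/8      5 ]
R4 <- R4 - (-7/8)*R2:  [     0      0  -81/8  -13/8     -7 ]
R4 <- R4 - (-9/5)*R3:  [     0      0      0  -34/5      2 ]
Row echelon form:
[ 2   5    -3      0  -1 ]
[ 0  -8     1     -3   0 ]
[ 0   0  45/8  -23/8   5 ]
[ 0   0     0  -34/5   2 ]
Nonzero rows / pivot columns: 4

rank(A) = 4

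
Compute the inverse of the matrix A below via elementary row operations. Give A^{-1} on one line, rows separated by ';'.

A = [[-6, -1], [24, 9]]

inverse = [-3/10 -1/30; 4/5 1/5]

Gauss-Jordan on [A | I]:
R1 <- (1/-6)*R1:  [    1   1/6  |  -1/6     0 ]
R2 <- R2 - (24)*R1:  [ 0  5  |  4  1 ]
R2 <- (1/5)*R2:  [   0    1  |  4/5  1/5 ]
R1 <- R1 - (1/6)*R2:  [     1      0  |  -3/10  -1/30 ]
Right block of [I | A^{-1}] is the inverse:
[ -3/10  -1/30 ]
[   4/5    1/5 ]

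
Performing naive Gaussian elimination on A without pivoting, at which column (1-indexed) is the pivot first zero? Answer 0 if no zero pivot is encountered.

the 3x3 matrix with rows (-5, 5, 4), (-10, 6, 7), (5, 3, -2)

Naive forward elimination:
R2 <- R2 - (2)*R1:  [  0  -4  -1 ]
R3 <- R3 - (-1)*R1:  [ 0  8  2 ]
R3 <- R3 - (-2)*R2:  [ 0  0  0 ]
Matrix at this point:
[ -5   5   4 ]
[  0  -4  -1 ]
[  0   0   0 ]
Pivot entry (3,3) in the last row is zero and there are no rows below to swap with -> zero pivot in column 3 (A is singular).

first zero-pivot column = 3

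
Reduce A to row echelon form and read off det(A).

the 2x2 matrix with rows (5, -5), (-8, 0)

det(A) = -40

Forward elimination:
R2 <- R2 - (-8/5)*R1:  [  0  -8 ]
Upper-triangular form:
[ 5  -5 ]
[ 0  -8 ]
det(A) = (-1)^0 * (5) * (-8) = -40  (0 row swaps -> sign +1)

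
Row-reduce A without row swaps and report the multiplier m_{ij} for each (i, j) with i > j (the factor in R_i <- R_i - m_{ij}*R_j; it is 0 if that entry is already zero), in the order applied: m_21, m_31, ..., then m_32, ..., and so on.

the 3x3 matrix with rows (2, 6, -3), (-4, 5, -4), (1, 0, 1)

multipliers: -2, 1/2, -3/17

Forward elimination:
R2 <- R2 - (-2)*R1:  [   0   17  -10 ]
R3 <- R3 - (1/2)*R1:  [   0   -3  5/2 ]
R3 <- R3 - (-3/17)*R2:  [     0      0  25/34 ]
Multipliers (in order of application): m_{21} = -2, m_{31} = 1/2, m_{32} = -3/17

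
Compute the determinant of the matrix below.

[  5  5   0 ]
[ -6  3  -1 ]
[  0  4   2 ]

det(A) = 110

Forward elimination:
R2 <- R2 - (-6/5)*R1:  [  0   9  -1 ]
R3 <- R3 - (4/9)*R2:  [    0     0  22/9 ]
Upper-triangular form:
[ 5  5     0 ]
[ 0  9    -1 ]
[ 0  0  22/9 ]
det(A) = (-1)^0 * (5) * (9) * (22/9) = 110  (0 row swaps -> sign +1)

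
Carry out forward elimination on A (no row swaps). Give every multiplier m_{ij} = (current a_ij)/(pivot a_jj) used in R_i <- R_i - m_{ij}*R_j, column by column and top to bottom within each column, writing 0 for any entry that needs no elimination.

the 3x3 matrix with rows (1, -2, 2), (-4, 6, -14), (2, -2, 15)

multipliers: -4, 2, -1

Forward elimination:
R2 <- R2 - (-4)*R1:  [  0  -2  -6 ]
R3 <- R3 - (2)*R1:  [  0   2  11 ]
R3 <- R3 - (-1)*R2:  [ 0  0  5 ]
Multipliers (in order of application): m_{21} = -4, m_{31} = 2, m_{32} = -1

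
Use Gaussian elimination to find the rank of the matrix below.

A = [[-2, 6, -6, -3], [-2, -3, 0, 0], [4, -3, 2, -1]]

rank(A) = 3

Row reduction:
R2 <- R2 - (1)*R1:  [  0  -9   6   3 ]
R3 <- R3 - (-2)*R1:  [   0    9  -10   -7 ]
R3 <- R3 - (-1)*R2:  [  0   0  -4  -4 ]
Row echelon form:
[ -2   6  -6  -3 ]
[  0  -9   6   3 ]
[  0   0  -4  -4 ]
Nonzero rows / pivot columns: 3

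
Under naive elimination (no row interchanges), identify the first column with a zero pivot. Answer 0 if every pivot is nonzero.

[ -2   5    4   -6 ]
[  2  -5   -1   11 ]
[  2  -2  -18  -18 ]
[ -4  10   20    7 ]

first zero-pivot column = 2

Naive forward elimination:
R2 <- R2 - (-1)*R1:  [ 0  0  3  5 ]
R3 <- R3 - (-1)*R1:  [   0    3  -14  -24 ]
R4 <- R4 - (2)*R1:  [  0   0  12  19 ]
Matrix at this point:
[ -2  5    4   -6 ]
[  0  0    3    5 ]
[  0  3  -14  -24 ]
[  0  0   12   19 ]
Pivot entry (2,2) is zero but row 3 has 3 in column 2 -> naive elimination stops; a row interchange (e.g. R2 <-> R3) would be required here.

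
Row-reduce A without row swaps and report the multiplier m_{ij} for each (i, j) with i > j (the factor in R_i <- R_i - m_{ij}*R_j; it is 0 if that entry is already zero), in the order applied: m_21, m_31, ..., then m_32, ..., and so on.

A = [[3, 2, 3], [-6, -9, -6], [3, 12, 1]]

multipliers: -2, 1, -2

Forward elimination:
R2 <- R2 - (-2)*R1:  [  0  -5   0 ]
R3 <- R3 - (1)*R1:  [  0  10  -2 ]
R3 <- R3 - (-2)*R2:  [  0   0  -2 ]
Multipliers (in order of application): m_{21} = -2, m_{31} = 1, m_{32} = -2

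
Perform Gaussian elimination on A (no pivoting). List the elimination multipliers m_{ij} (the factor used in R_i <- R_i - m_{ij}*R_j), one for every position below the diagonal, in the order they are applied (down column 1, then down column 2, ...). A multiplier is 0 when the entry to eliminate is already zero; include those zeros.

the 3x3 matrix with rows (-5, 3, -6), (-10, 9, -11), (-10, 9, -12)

Forward elimination:
R2 <- R2 - (2)*R1:  [ 0  3  1 ]
R3 <- R3 - (2)*R1:  [ 0  3  0 ]
R3 <- R3 - (1)*R2:  [  0   0  -1 ]
Multipliers (in order of application): m_{21} = 2, m_{31} = 2, m_{32} = 1

multipliers: 2, 2, 1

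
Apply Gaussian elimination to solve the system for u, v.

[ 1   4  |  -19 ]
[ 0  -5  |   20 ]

Forward elimination on [A|b]:
Row echelon form:
[ 1   4  |  -19 ]
[ 0  -5  |   20 ]
Back-substitution:
v = (20) / -5 = -4
u = (-19 - (4)*(-4)) / 1 = -3

(-3, -4)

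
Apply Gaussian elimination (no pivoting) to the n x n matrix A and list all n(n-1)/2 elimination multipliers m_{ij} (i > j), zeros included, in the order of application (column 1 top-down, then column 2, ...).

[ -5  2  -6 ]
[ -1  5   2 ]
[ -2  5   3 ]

Forward elimination:
R2 <- R2 - (1/5)*R1:  [    0  23/5  16/5 ]
R3 <- R3 - (2/5)*R1:  [    0  21/5  27/5 ]
R3 <- R3 - (21/23)*R2:  [     0      0  57/23 ]
Multipliers (in order of application): m_{21} = 1/5, m_{31} = 2/5, m_{32} = 21/23

multipliers: 1/5, 2/5, 21/23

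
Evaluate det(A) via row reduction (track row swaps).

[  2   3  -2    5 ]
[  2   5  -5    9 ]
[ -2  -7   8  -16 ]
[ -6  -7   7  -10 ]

Forward elimination:
R2 <- R2 - (1)*R1:  [  0   2  -3   4 ]
R3 <- R3 - (-1)*R1:  [   0   -4    6  -11 ]
R4 <- R4 - (-3)*R1:  [ 0  2  1  5 ]
R3 <- R3 - (-2)*R2:  [  0   0   0  -3 ]
R4 <- R4 - (1)*R2:  [ 0  0  4  1 ]
R3 <-> R4   (pivot in column 3 was zero)
[ 2  3  -2   5 ]
[ 0  2  -3   4 ]
[ 0  0   4   1 ]
[ 0  0   0  -3 ]
Upper-triangular form:
[ 2  3  -2   5 ]
[ 0  2  -3   4 ]
[ 0  0   4   1 ]
[ 0  0   0  -3 ]
det(A) = (-1)^1 * (2) * (2) * (4) * (-3) = 48  (1 row swap -> sign -1)

det(A) = 48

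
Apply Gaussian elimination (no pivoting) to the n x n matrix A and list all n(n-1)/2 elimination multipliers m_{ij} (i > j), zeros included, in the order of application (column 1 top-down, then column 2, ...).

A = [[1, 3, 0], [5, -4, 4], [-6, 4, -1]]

multipliers: 5, -6, -22/19

Forward elimination:
R2 <- R2 - (5)*R1:  [   0  -19    4 ]
R3 <- R3 - (-6)*R1:  [  0  22  -1 ]
R3 <- R3 - (-22/19)*R2:  [     0      0  69/19 ]
Multipliers (in order of application): m_{21} = 5, m_{31} = -6, m_{32} = -22/19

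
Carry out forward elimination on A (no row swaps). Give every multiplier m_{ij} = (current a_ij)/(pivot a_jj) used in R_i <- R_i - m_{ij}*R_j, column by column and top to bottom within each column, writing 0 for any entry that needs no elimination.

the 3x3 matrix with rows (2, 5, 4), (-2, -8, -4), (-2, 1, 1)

Forward elimination:
R2 <- R2 - (-1)*R1:  [  0  -3   0 ]
R3 <- R3 - (-1)*R1:  [ 0  6  5 ]
R3 <- R3 - (-2)*R2:  [ 0  0  5 ]
Multipliers (in order of application): m_{21} = -1, m_{31} = -1, m_{32} = -2

multipliers: -1, -1, -2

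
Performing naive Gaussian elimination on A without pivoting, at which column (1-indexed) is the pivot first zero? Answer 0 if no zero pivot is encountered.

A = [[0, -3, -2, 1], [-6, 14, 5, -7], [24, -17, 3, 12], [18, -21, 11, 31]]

first zero-pivot column = 1

Naive forward elimination:
Pivot entry (1,1) is zero but row 2 has -6 in column 1 -> naive elimination stops; a row interchange (e.g. R1 <-> R2) would be required here.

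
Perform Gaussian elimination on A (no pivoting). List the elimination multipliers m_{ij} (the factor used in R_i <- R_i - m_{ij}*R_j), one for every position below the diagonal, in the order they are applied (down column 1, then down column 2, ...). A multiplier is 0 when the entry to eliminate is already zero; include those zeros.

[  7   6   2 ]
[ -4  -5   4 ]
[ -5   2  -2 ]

multipliers: -4/7, -5/7, -4

Forward elimination:
R2 <- R2 - (-4/7)*R1:  [     0  -11/7   36/7 ]
R3 <- R3 - (-5/7)*R1:  [    0  44/7  -4/7 ]
R3 <- R3 - (-4)*R2:  [  0   0  20 ]
Multipliers (in order of application): m_{21} = -4/7, m_{31} = -5/7, m_{32} = -4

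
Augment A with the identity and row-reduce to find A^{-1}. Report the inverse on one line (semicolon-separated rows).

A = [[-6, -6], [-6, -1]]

Gauss-Jordan on [A | I]:
R1 <- (1/-6)*R1:  [    1     1  |  -1/6     0 ]
R2 <- R2 - (-6)*R1:  [  0   5  |  -1   1 ]
R2 <- (1/5)*R2:  [    0     1  |  -1/5   1/5 ]
R1 <- R1 - (1)*R2:  [    1     0  |  1/30  -1/5 ]
Right block of [I | A^{-1}] is the inverse:
[ 1/30  -1/5 ]
[ -1/5   1/5 ]

inverse = [1/30 -1/5; -1/5 1/5]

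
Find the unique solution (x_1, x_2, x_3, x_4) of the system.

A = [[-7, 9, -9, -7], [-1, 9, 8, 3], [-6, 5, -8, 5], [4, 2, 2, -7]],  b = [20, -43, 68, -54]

(-3, -2, -5, 4)

Forward elimination on [A|b]:
R2 <- R2 - (1/7)*R1:  [      0    54/7    65/7       4  -321/7 ]
R3 <- R3 - (6/7)*R1:  [     0  -19/7   -2/7     11  356/7 ]
R4 <- R4 - (-4/7)*R1:  [      0    50/7   -22/7     -11  -298/7 ]
R3 <- R3 - (-19/54)*R2:  [      0       0  161/54  335/27  625/18 ]
R4 <- R4 - (25/27)*R2:  [       0        0  -317/27  -397/27     -1/9 ]
R4 <- R4 - (-634/161)*R3:  [         0          0          0   5499/161  21996/161 ]
Row echelon form:
[ -7     9      -9        -7  |         20 ]
[  0  54/7    65/7         4  |     -321/7 ]
[  0     0  161/54    335/27  |     625/18 ]
[  0     0       0  5499/161  |  21996/161 ]
Back-substitution:
x_4 = (21996/161) / (5499/161) = 4
x_3 = (625/18 - (335/27)*(4)) / (161/54) = -5
x_2 = (-321/7 - (65/7)*(-5) - (4)*(4)) / (54/7) = -2
x_1 = (20 - (9)*(-2) - (-9)*(-5) - (-7)*(4)) / -7 = -3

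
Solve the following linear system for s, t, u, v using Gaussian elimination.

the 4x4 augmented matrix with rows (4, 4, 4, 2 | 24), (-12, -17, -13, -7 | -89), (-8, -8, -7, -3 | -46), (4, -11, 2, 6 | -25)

(1, 3, 2, 0)

Forward elimination on [A|b]:
R2 <- R2 - (-3)*R1:  [   0   -5   -1   -1  -17 ]
R3 <- R3 - (-2)*R1:  [ 0  0  1  1  2 ]
R4 <- R4 - (1)*R1:  [   0  -15   -2    4  -49 ]
R4 <- R4 - (3)*R2:  [ 0  0  1  7  2 ]
R4 <- R4 - (1)*R3:  [ 0  0  0  6  0 ]
Row echelon form:
[ 4   4   4   2  |   24 ]
[ 0  -5  -1  -1  |  -17 ]
[ 0   0   1   1  |    2 ]
[ 0   0   0   6  |    0 ]
Back-substitution:
v = (0) / 6 = 0
u = (2 - (1)*(0)) / 1 = 2
t = (-17 - (-1)*(2) - (-1)*(0)) / -5 = 3
s = (24 - (4)*(3) - (4)*(2) - (2)*(0)) / 4 = 1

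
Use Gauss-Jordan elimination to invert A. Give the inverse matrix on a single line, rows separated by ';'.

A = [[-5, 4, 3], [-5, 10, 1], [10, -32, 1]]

Gauss-Jordan on [A | I]:
R1 <- (1/-5)*R1:  [    1  -4/5  -3/5  |  -1/5     0     0 ]
R2 <- R2 - (-5)*R1:  [  0   6  -2  |  -1   1   0 ]
R3 <- R3 - (10)*R1:  [   0  -24    7  |    2    0    1 ]
R2 <- (1/6)*R2:  [    0     1  -1/3  |  -1/6   1/6     0 ]
R1 <- R1 - (-4/5)*R2:  [      1       0  -13/15  |    -1/3    2/15       0 ]
R3 <- R3 - (-24)*R2:  [  0   0  -1  |  -2   4   1 ]
R3 <- (1/-1)*R3:  [  0   0   1  |   2  -4  -1 ]
R1 <- R1 - (-13/15)*R3:  [      1       0       0  |     7/5   -10/3  -13/15 ]
R2 <- R2 - (-1/3)*R3:  [    0     1     0  |   1/2  -7/6  -1/3 ]
Right block of [I | A^{-1}] is the inverse:
[ 7/5  -10/3  -13/15 ]
[ 1/2   -7/6    -1/3 ]
[   2     -4      -1 ]

inverse = [7/5 -10/3 -13/15; 1/2 -7/6 -1/3; 2 -4 -1]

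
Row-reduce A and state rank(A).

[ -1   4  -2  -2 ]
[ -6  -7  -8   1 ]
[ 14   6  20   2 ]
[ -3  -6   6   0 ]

Row reduction:
R2 <- R2 - (6)*R1:  [   0  -31    4   13 ]
R3 <- R3 - (-14)*R1:  [   0   62   -8  -26 ]
R4 <- R4 - (3)*R1:  [   0  -18   12    6 ]
R3 <- R3 - (-2)*R2:  [ 0  0  0  0 ]
R4 <- R4 - (18/31)*R2:  [      0       0  300/31  -48/31 ]
R3 <-> R4   (pivot in column 3 was zero)
[ -1    4      -2      -2 ]
[  0  -31       4      13 ]
[  0    0  300/31  -48/31 ]
[  0    0       0       0 ]
Row echelon form:
[ -1    4      -2      -2 ]
[  0  -31       4      13 ]
[  0    0  300/31  -48/31 ]
[  0    0       0       0 ]
Nonzero rows / pivot columns: 3

rank(A) = 3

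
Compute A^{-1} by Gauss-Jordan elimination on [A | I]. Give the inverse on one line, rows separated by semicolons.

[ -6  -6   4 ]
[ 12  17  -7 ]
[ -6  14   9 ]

inverse = [-251/30 -11/3 13/15; 11/5 1 -1/5; -9 -4 1]

Gauss-Jordan on [A | I]:
R1 <- (1/-6)*R1:  [    1     1  -2/3  |  -1/6     0     0 ]
R2 <- R2 - (12)*R1:  [ 0  5  1  |  2  1  0 ]
R3 <- R3 - (-6)*R1:  [  0  20   5  |  -1   0   1 ]
R2 <- (1/5)*R2:  [   0    1  1/5  |  2/5  1/5    0 ]
R1 <- R1 - (1)*R2:  [      1       0  -13/15  |  -17/30    -1/5       0 ]
R3 <- R3 - (20)*R2:  [  0   0   1  |  -9  -4   1 ]
R1 <- R1 - (-13/15)*R3:  [       1        0        0  |  -251/30    -11/3    13/15 ]
R2 <- R2 - (1/5)*R3:  [    0     1     0  |  11/5     1  -1/5 ]
Right block of [I | A^{-1}] is the inverse:
[ -251/30  -11/3  13/15 ]
[    11/5      1   -1/5 ]
[      -9     -4      1 ]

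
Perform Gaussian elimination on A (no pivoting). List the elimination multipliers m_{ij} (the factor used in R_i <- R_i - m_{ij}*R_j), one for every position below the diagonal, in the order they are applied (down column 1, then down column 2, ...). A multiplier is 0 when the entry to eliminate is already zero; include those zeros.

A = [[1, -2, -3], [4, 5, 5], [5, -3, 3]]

Forward elimination:
R2 <- R2 - (4)*R1:  [  0  13  17 ]
R3 <- R3 - (5)*R1:  [  0   7  18 ]
R3 <- R3 - (7/13)*R2:  [      0       0  115/13 ]
Multipliers (in order of application): m_{21} = 4, m_{31} = 5, m_{32} = 7/13

multipliers: 4, 5, 7/13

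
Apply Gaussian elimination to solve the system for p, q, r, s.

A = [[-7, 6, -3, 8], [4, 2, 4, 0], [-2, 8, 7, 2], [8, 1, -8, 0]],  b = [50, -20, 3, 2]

Forward elimination on [A|b]:
R2 <- R2 - (-4/7)*R1:  [    0  38/7  16/7  32/7  60/7 ]
R3 <- R3 - (2/7)*R1:  [     0   44/7   55/7   -2/7  -79/7 ]
R4 <- R4 - (-8/7)*R1:  [     0   55/7  -80/7   64/7  414/7 ]
R3 <- R3 - (22/19)*R2:  [       0        0    99/19  -106/19  -403/19 ]
R4 <- R4 - (55/38)*R2:  [       0        0  -280/19    48/19   888/19 ]
R4 <- R4 - (-280/99)*R3:  [        0         0         0  -1312/99  -1312/99 ]
Row echelon form:
[ -7     6     -3         8  |        50 ]
[  0  38/7   16/7      32/7  |      60/7 ]
[  0     0  99/19   -106/19  |   -403/19 ]
[  0     0      0  -1312/99  |  -1312/99 ]
Back-substitution:
s = (-1312/99) / (-1312/99) = 1
r = (-403/19 - (-106/19)*(1)) / (99/19) = -3
q = (60/7 - (16/7)*(-3) - (32/7)*(1)) / (38/7) = 2
p = (50 - (6)*(2) - (-3)*(-3) - (8)*(1)) / -7 = -3

(-3, 2, -3, 1)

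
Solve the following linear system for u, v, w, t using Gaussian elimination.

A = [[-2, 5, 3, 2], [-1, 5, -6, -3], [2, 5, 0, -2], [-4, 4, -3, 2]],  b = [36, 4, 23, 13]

Forward elimination on [A|b]:
R2 <- R2 - (1/2)*R1:  [     0    5/2  -15/2     -4    -14 ]
R3 <- R3 - (-1)*R1:  [  0  10   3   0  59 ]
R4 <- R4 - (2)*R1:  [   0   -6   -9   -2  -59 ]
R3 <- R3 - (4)*R2:  [   0    0   33   16  115 ]
R4 <- R4 - (-12/5)*R2:  [      0       0     -27   -58/5  -463/5 ]
R4 <- R4 - (-9/11)*R3:  [     0      0      0  82/55  82/55 ]
Row echelon form:
[ -2    5      3      2  |     36 ]
[  0  5/2  -15/2     -4  |    -14 ]
[  0    0     33     16  |    115 ]
[  0    0      0  82/55  |  82/55 ]
Back-substitution:
t = (82/55) / (82/55) = 1
w = (115 - (16)*(1)) / 33 = 3
v = (-14 - (-15/2)*(3) - (-4)*(1)) / (5/2) = 5
u = (36 - (5)*(5) - (3)*(3) - (2)*(1)) / -2 = 0

(0, 5, 3, 1)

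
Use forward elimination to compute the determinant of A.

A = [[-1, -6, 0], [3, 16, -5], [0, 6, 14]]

det(A) = -2

Forward elimination:
R2 <- R2 - (-3)*R1:  [  0  -2  -5 ]
R3 <- R3 - (-3)*R2:  [  0   0  -1 ]
Upper-triangular form:
[ -1  -6   0 ]
[  0  -2  -5 ]
[  0   0  -1 ]
det(A) = (-1)^0 * (-1) * (-2) * (-1) = -2  (0 row swaps -> sign +1)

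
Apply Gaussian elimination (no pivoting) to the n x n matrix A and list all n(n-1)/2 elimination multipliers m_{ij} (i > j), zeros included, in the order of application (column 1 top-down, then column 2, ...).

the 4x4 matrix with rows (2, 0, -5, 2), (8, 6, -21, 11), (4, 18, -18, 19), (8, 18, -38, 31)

Forward elimination:
R2 <- R2 - (4)*R1:  [  0   6  -1   3 ]
R3 <- R3 - (2)*R1:  [  0  18  -8  15 ]
R4 <- R4 - (4)*R1:  [   0   18  -18   23 ]
R3 <- R3 - (3)*R2:  [  0   0  -5   6 ]
R4 <- R4 - (3)*R2:  [   0    0  -15   14 ]
R4 <- R4 - (3)*R3:  [  0   0   0  -4 ]
Multipliers (in order of application): m_{21} = 4, m_{31} = 2, m_{41} = 4, m_{32} = 3, m_{42} = 3, m_{43} = 3

multipliers: 4, 2, 4, 3, 3, 3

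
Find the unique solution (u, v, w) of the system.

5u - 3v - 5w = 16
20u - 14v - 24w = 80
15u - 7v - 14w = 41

(-1, -2, -3)

Forward elimination on [A|b]:
R2 <- R2 - (4)*R1:  [  0  -2  -4  16 ]
R3 <- R3 - (3)*R1:  [  0   2   1  -7 ]
R3 <- R3 - (-1)*R2:  [  0   0  -3   9 ]
Row echelon form:
[ 5  -3  -5  |  16 ]
[ 0  -2  -4  |  16 ]
[ 0   0  -3  |   9 ]
Back-substitution:
w = (9) / -3 = -3
v = (16 - (-4)*(-3)) / -2 = -2
u = (16 - (-3)*(-2) - (-5)*(-3)) / 5 = -1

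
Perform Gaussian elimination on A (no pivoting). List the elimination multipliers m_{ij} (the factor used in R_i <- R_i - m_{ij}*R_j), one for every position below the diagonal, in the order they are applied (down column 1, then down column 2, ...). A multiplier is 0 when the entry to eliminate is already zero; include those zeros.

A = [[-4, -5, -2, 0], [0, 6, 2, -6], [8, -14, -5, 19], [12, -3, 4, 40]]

Forward elimination:
R2: entry in column 1 is already 0 -> m_{21} = 0 (no row operation needed)
R3 <- R3 - (-2)*R1:  [   0  -24   -9   19 ]
R4 <- R4 - (-3)*R1:  [   0  -18   -2   40 ]
R3 <- R3 - (-4)*R2:  [  0   0  -1  -5 ]
R4 <- R4 - (-3)*R2:  [  0   0   4  22 ]
R4 <- R4 - (-4)*R3:  [ 0  0  0  2 ]
Multipliers (in order of application): m_{21} = 0, m_{31} = -2, m_{41} = -3, m_{32} = -4, m_{42} = -3, m_{43} = -4

multipliers: 0, -2, -3, -4, -3, -4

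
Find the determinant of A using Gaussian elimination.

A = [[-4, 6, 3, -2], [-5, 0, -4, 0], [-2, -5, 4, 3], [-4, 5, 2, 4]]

det(A) = 1829

Forward elimination:
R2 <- R2 - (5/4)*R1:  [     0  -15/2  -31/4    5/2 ]
R3 <- R3 - (1/2)*R1:  [   0   -8  5/2    4 ]
R4 <- R4 - (1)*R1:  [  0  -1  -1   6 ]
R3 <- R3 - (16/15)*R2:  [      0       0  323/30     4/3 ]
R4 <- R4 - (2/15)*R2:  [    0     0  1/30  17/3 ]
R4 <- R4 - (1/323)*R3:  [        0         0         0  1829/323 ]
Upper-triangular form:
[ -4      6       3        -2 ]
[  0  -15/2   -31/4       5/2 ]
[  0      0  323/30       4/3 ]
[  0      0       0  1829/323 ]
det(A) = (-1)^0 * (-4) * (-15/2) * (323/30) * (1829/323) = 1829  (0 row swaps -> sign +1)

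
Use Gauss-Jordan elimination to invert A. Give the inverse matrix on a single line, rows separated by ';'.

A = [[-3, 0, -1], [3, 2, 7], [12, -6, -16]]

Gauss-Jordan on [A | I]:
R1 <- (1/-3)*R1:  [    1     0   1/3  |  -1/3     0     0 ]
R2 <- R2 - (3)*R1:  [ 0  2  6  |  1  1  0 ]
R3 <- R3 - (12)*R1:  [   0   -6  -20  |    4    0    1 ]
R2 <- (1/2)*R2:  [   0    1    3  |  1/2  1/2    0 ]
R3 <- R3 - (-6)*R2:  [  0   0  -2  |   7   3   1 ]
R3 <- (1/-2)*R3:  [    0     0     1  |  -7/2  -3/2  -1/2 ]
R1 <- R1 - (1/3)*R3:  [   1    0    0  |  5/6  1/2  1/6 ]
R2 <- R2 - (3)*R3:  [   0    1    0  |   11    5  3/2 ]
Right block of [I | A^{-1}] is the inverse:
[  5/6   1/2   1/6 ]
[   11     5   3/2 ]
[ -7/2  -3/2  -1/2 ]

inverse = [5/6 1/2 1/6; 11 5 3/2; -7/2 -3/2 -1/2]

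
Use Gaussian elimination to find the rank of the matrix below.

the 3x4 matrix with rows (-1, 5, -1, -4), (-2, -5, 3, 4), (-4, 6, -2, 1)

Row reduction:
R2 <- R2 - (2)*R1:  [   0  -15    5   12 ]
R3 <- R3 - (4)*R1:  [   0  -14    2   17 ]
R3 <- R3 - (14/15)*R2:  [    0     0  -8/3  29/5 ]
Row echelon form:
[ -1    5    -1    -4 ]
[  0  -15     5    12 ]
[  0    0  -8/3  29/5 ]
Nonzero rows / pivot columns: 3

rank(A) = 3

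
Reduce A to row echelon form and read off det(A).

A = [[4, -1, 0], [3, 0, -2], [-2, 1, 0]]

det(A) = 4

Forward elimination:
R2 <- R2 - (3/4)*R1:  [   0  3/4   -2 ]
R3 <- R3 - (-1/2)*R1:  [   0  1/2    0 ]
R3 <- R3 - (2/3)*R2:  [   0    0  4/3 ]
Upper-triangular form:
[ 4   -1    0 ]
[ 0  3/4   -2 ]
[ 0    0  4/3 ]
det(A) = (-1)^0 * (4) * (3/4) * (4/3) = 4  (0 row swaps -> sign +1)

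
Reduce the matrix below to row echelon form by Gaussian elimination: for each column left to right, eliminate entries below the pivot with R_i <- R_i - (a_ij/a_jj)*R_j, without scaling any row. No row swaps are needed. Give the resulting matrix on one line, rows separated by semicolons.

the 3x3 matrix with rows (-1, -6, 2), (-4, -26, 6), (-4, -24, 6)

REF = [-1 -6 2; 0 -2 -2; 0 0 -2]

Forward elimination:
R2 <- R2 - (4)*R1:  [  0  -2  -2 ]
R3 <- R3 - (4)*R1:  [  0   0  -2 ]
Row echelon form:
[ -1  -6   2 ]
[  0  -2  -2 ]
[  0   0  -2 ]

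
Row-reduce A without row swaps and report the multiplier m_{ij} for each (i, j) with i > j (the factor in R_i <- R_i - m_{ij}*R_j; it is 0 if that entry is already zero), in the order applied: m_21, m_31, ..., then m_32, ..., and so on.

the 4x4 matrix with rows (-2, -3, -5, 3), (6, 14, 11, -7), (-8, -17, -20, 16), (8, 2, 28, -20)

Forward elimination:
R2 <- R2 - (-3)*R1:  [  0   5  -4   2 ]
R3 <- R3 - (4)*R1:  [  0  -5   0   4 ]
R4 <- R4 - (-4)*R1:  [   0  -10    8   -8 ]
R3 <- R3 - (-1)*R2:  [  0   0  -4   6 ]
R4 <- R4 - (-2)*R2:  [  0   0   0  -4 ]
R4: entry in column 3 is already 0 -> m_{43} = 0 (no row operation needed)
Multipliers (in order of application): m_{21} = -3, m_{31} = 4, m_{41} = -4, m_{32} = -1, m_{42} = -2, m_{43} = 0

multipliers: -3, 4, -4, -1, -2, 0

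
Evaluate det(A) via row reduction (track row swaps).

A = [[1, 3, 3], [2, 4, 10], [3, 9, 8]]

det(A) = 2

Forward elimination:
R2 <- R2 - (2)*R1:  [  0  -2   4 ]
R3 <- R3 - (3)*R1:  [  0   0  -1 ]
Upper-triangular form:
[ 1   3   3 ]
[ 0  -2   4 ]
[ 0   0  -1 ]
det(A) = (-1)^0 * (1) * (-2) * (-1) = 2  (0 row swaps -> sign +1)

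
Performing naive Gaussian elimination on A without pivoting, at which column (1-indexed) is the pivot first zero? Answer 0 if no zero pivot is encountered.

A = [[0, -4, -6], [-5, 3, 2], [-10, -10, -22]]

first zero-pivot column = 1

Naive forward elimination:
Pivot entry (1,1) is zero but row 2 has -5 in column 1 -> naive elimination stops; a row interchange (e.g. R1 <-> R2) would be required here.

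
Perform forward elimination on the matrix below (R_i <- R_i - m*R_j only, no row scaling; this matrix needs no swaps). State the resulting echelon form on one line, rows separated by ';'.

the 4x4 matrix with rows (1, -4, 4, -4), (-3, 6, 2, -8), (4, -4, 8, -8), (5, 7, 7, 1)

Forward elimination:
R2 <- R2 - (-3)*R1:  [   0   -6   14  -20 ]
R3 <- R3 - (4)*R1:  [  0  12  -8   8 ]
R4 <- R4 - (5)*R1:  [   0   27  -13   21 ]
R3 <- R3 - (-2)*R2:  [   0    0   20  -32 ]
R4 <- R4 - (-9/2)*R2:  [   0    0   50  -69 ]
R4 <- R4 - (5/2)*R3:  [  0   0   0  11 ]
Row echelon form:
[ 1  -4   4   -4 ]
[ 0  -6  14  -20 ]
[ 0   0  20  -32 ]
[ 0   0   0   11 ]

REF = [1 -4 4 -4; 0 -6 14 -20; 0 0 20 -32; 0 0 0 11]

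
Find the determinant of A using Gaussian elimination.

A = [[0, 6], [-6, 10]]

Forward elimination:
R1 <-> R2   (pivot in column 1 was zero)
[ -6  10 ]
[  0   6 ]
Upper-triangular form:
[ -6  10 ]
[  0   6 ]
det(A) = (-1)^1 * (-6) * (6) = 36  (1 row swap -> sign -1)

det(A) = 36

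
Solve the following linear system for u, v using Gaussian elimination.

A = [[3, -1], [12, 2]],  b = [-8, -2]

Forward elimination on [A|b]:
R2 <- R2 - (4)*R1:  [  0   6  30 ]
Row echelon form:
[ 3  -1  |  -8 ]
[ 0   6  |  30 ]
Back-substitution:
v = (30) / 6 = 5
u = (-8 - (-1)*(5)) / 3 = -1

(-1, 5)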